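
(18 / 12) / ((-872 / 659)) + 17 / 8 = 0.99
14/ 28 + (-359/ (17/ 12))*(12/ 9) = -11471/ 34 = -337.38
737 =737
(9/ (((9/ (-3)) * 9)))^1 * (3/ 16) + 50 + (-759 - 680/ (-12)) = -31315/ 48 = -652.40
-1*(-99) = 99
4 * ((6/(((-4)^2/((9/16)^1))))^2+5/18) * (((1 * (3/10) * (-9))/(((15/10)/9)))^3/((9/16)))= -311785281/32000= -9743.29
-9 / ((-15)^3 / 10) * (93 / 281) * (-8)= -496 / 7025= -0.07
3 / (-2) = -3 / 2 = -1.50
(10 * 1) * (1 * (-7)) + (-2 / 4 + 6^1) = -129 / 2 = -64.50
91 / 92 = 0.99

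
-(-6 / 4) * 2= 3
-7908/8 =-1977/2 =-988.50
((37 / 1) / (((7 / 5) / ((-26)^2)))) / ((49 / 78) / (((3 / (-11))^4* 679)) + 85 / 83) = 6361329223080 / 424188317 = 14996.47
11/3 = 3.67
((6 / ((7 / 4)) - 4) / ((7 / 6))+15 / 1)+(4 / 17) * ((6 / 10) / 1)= 61023 / 4165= 14.65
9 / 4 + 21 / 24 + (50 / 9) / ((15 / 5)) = 1075 / 216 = 4.98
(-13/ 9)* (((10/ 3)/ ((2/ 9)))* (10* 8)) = -5200/ 3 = -1733.33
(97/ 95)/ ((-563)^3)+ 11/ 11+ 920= 15613793094668/ 16953086965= 921.00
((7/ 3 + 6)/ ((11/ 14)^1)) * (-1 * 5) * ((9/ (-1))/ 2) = 2625/ 11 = 238.64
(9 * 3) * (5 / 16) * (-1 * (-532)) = 17955 / 4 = 4488.75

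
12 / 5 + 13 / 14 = 3.33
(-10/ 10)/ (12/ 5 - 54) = 5/ 258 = 0.02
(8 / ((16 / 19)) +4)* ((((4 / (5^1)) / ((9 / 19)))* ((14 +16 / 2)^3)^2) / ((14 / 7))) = 6462654528 / 5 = 1292530905.60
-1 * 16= -16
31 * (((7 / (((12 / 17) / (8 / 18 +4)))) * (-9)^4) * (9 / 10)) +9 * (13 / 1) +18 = 8067978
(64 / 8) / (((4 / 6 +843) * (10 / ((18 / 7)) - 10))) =-216 / 139205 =-0.00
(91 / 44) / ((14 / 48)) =78 / 11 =7.09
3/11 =0.27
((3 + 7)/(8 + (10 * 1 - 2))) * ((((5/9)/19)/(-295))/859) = -0.00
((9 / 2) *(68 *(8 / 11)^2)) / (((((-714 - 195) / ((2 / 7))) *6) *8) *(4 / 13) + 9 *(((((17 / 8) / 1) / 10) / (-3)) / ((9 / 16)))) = -3818880 / 1108715861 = -0.00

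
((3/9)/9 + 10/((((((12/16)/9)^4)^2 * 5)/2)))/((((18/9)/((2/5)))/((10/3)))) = 92876046338/81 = 1146617856.02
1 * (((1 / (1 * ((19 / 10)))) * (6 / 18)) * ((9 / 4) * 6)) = 45 / 19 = 2.37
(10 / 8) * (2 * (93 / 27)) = 155 / 18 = 8.61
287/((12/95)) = 27265/12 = 2272.08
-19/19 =-1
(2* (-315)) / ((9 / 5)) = -350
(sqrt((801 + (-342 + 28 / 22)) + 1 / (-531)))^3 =2688442 * sqrt(1744798858) / 11372427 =9874.62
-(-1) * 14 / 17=14 / 17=0.82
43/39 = 1.10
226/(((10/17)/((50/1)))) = 19210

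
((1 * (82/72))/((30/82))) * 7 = 11767/540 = 21.79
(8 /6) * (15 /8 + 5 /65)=203 /78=2.60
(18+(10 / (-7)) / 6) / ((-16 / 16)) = -373 / 21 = -17.76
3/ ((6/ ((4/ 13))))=2/ 13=0.15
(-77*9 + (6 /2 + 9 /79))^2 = 2970359001 /6241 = 475942.80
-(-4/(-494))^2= -4/61009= -0.00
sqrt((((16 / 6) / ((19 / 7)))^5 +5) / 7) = sqrt(1420117632339) / 1296351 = 0.92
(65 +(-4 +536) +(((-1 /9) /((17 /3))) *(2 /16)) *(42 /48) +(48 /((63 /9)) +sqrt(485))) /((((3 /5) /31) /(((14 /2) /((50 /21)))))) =1519 *sqrt(485) /10 +2993922743 /32640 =95070.82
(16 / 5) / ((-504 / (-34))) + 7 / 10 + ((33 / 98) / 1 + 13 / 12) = 20603 / 8820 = 2.34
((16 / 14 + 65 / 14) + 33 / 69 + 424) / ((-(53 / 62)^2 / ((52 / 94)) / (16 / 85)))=-22154786368 / 361346951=-61.31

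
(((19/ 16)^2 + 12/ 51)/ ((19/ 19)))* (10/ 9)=1.83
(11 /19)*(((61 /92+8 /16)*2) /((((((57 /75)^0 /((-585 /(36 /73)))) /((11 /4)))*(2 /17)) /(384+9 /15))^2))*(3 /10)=411217817682509597331 /8949760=45947356988624.23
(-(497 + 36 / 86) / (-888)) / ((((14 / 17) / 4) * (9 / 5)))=1818065 / 1202796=1.51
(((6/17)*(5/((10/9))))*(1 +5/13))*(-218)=-105948/221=-479.40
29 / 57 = 0.51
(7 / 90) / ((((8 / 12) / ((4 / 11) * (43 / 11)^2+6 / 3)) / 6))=35203 / 6655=5.29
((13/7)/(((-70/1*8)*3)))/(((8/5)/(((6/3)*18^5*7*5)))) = -1279395/14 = -91385.36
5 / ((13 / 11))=55 / 13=4.23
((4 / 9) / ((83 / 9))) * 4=16 / 83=0.19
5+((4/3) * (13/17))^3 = 6.06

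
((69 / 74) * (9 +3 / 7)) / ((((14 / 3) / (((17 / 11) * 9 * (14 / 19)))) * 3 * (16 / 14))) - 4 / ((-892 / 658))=10763225 / 1254152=8.58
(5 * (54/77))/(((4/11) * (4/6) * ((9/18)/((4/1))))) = 810/7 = 115.71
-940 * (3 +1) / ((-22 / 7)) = 13160 / 11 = 1196.36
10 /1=10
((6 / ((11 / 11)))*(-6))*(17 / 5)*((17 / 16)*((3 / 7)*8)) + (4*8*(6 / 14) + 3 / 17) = -257037 / 595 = -431.99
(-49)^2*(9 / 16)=21609 / 16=1350.56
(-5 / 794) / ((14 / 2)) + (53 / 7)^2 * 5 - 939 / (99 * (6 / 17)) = 500254196 / 1925847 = 259.76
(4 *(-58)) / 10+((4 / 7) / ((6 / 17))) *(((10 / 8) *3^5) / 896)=-22.65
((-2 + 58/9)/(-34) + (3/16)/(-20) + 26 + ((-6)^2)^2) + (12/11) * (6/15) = 712135879/538560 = 1322.30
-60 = -60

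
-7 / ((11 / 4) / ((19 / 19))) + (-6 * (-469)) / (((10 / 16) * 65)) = 238532 / 3575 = 66.72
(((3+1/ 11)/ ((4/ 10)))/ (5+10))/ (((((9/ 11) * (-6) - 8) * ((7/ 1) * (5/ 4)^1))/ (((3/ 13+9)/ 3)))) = -272/ 19383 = -0.01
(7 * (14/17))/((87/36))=1176/493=2.39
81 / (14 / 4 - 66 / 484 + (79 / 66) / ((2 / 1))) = 10692 / 523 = 20.44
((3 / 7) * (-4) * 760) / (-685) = 1824 / 959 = 1.90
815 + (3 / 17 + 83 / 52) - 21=703463 / 884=795.77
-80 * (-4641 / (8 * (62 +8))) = 663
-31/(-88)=31/88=0.35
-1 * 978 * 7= -6846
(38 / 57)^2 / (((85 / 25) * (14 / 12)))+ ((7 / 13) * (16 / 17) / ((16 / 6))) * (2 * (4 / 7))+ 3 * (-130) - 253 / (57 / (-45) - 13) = -369398273 / 993174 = -371.94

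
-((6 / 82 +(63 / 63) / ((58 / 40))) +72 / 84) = -13483 / 8323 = -1.62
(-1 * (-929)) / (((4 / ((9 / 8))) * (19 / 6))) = 25083 / 304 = 82.51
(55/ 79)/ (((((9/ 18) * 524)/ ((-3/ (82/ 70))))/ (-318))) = 918225/ 424309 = 2.16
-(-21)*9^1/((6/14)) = 441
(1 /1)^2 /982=1 /982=0.00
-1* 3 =-3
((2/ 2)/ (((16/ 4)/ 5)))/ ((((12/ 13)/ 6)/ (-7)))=-455/ 8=-56.88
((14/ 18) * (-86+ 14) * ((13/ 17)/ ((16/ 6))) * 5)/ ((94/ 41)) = -55965/ 1598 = -35.02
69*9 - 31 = 590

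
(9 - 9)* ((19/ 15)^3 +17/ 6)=0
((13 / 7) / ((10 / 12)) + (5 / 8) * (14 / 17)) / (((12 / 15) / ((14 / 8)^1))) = 6529 / 1088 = 6.00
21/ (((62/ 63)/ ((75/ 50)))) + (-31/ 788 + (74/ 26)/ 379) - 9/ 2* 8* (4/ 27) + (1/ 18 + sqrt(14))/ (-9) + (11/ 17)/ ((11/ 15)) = 2280385873325/ 82865626506 - sqrt(14)/ 9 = 27.10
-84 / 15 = -28 / 5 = -5.60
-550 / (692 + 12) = -25 / 32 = -0.78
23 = 23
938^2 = 879844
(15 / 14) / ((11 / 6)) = 45 / 77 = 0.58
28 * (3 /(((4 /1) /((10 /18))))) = 35 /3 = 11.67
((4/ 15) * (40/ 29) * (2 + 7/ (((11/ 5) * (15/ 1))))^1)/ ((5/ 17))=39712/ 14355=2.77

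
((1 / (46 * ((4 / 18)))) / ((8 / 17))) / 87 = 51 / 21344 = 0.00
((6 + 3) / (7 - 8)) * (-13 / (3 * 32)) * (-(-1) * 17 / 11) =663 / 352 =1.88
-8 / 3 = -2.67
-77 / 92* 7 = -5.86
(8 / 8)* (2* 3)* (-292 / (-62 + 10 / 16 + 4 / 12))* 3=126144 / 1465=86.11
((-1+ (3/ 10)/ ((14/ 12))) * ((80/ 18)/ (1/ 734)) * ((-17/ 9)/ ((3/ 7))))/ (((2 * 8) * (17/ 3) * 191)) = 0.62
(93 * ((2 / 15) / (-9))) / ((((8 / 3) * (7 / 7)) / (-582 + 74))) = 3937 / 15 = 262.47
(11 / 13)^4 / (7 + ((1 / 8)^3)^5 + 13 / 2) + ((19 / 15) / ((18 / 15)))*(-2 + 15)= 3360114307475090154727 / 244190906848679286834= 13.76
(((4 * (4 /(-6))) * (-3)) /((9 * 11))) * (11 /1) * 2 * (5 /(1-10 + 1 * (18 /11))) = -880 /729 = -1.21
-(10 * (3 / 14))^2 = -225 / 49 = -4.59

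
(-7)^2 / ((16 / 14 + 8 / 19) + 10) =6517 / 1538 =4.24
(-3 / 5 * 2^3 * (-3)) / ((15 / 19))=456 / 25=18.24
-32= -32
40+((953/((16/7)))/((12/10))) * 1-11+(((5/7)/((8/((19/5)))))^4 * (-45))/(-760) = 88852397929/236027904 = 376.45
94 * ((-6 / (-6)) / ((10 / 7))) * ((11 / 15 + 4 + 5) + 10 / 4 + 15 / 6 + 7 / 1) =107254 / 75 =1430.05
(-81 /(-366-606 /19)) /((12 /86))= 817 /560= 1.46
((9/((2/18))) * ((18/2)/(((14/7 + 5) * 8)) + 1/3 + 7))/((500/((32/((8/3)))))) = 101979/7000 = 14.57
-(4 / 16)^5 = -1 / 1024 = -0.00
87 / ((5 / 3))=261 / 5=52.20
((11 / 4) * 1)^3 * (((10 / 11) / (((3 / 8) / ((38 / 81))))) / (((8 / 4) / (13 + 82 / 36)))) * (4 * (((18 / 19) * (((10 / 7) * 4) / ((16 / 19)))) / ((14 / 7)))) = 15805625 / 6804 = 2322.99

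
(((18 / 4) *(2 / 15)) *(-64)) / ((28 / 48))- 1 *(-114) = 1686 / 35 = 48.17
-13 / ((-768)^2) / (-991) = 13 / 584515584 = 0.00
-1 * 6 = -6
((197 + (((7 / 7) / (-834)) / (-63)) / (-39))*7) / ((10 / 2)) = 80736037 / 292734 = 275.80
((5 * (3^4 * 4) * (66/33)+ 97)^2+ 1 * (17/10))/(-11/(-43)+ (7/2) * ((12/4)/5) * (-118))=-4788295401/106444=-44984.17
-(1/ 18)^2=-1/ 324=-0.00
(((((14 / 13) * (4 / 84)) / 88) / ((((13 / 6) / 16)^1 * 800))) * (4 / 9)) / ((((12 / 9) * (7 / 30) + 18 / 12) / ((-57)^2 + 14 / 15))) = 97498 / 22726275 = 0.00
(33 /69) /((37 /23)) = 11 /37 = 0.30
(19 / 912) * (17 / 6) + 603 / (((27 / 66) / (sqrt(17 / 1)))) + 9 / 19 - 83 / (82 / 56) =-12597413 / 224352 + 1474 * sqrt(17) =6021.31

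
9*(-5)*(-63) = 2835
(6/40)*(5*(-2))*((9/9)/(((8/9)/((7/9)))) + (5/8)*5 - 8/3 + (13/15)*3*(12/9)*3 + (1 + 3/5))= -20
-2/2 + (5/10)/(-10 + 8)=-5/4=-1.25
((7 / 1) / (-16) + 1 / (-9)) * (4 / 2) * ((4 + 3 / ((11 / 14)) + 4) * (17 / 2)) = -87295 / 792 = -110.22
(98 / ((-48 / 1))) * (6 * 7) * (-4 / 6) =343 / 6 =57.17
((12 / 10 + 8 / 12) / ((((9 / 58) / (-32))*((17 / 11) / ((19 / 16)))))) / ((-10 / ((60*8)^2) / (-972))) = -112610082816 / 17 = -6624122518.59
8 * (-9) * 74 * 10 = -53280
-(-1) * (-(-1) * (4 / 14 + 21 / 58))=263 / 406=0.65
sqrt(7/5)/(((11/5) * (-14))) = -sqrt(35)/154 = -0.04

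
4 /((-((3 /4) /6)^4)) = -16384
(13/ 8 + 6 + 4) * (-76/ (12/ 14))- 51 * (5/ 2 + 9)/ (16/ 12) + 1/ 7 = -82347/ 56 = -1470.48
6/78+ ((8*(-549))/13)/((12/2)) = -731/13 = -56.23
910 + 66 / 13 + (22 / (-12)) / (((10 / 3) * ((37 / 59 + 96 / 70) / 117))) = 189469265 / 214604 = 882.88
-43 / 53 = -0.81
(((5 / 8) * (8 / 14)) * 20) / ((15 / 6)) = 20 / 7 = 2.86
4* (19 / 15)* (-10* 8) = -1216 / 3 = -405.33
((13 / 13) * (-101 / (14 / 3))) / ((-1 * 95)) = 303 / 1330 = 0.23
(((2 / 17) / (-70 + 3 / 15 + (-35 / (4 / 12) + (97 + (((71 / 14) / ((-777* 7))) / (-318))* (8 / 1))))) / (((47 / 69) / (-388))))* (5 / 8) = 0.54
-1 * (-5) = 5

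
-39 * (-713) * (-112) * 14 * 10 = -436013760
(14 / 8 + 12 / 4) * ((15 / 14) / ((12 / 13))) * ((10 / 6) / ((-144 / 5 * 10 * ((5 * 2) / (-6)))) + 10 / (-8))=-443365 / 64512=-6.87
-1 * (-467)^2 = -218089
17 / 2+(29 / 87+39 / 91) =389 / 42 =9.26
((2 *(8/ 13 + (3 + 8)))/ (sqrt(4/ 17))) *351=4077 *sqrt(17)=16809.90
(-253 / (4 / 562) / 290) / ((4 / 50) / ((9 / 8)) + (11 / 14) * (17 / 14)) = -156760065 / 1311119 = -119.56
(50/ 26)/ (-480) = -5/ 1248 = -0.00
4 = 4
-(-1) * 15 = 15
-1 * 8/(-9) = 8/9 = 0.89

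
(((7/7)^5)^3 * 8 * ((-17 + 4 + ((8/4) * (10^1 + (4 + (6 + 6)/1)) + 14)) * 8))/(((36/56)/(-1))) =-47488/9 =-5276.44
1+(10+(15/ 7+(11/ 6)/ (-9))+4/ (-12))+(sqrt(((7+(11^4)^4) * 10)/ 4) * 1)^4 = 4988129756089542131888831275720283965/ 378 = 13196110465845349555261460000000000.00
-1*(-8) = 8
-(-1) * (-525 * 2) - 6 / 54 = -9451 / 9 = -1050.11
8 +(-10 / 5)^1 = 6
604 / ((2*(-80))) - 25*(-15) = 14849 / 40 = 371.22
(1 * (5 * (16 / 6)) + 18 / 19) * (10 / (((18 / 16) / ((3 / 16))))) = 4070 / 171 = 23.80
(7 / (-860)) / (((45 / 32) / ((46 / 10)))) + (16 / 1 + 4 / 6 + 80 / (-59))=43622758 / 2854125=15.28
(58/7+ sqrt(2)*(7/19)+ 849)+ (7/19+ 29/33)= 7*sqrt(2)/19+ 3768101/4389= 859.05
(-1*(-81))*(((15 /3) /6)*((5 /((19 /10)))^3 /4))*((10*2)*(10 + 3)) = 79958.81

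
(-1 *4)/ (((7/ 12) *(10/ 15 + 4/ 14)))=-36/ 5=-7.20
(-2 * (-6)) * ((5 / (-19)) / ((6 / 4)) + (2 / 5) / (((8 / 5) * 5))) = -143 / 95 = -1.51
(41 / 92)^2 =1681 / 8464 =0.20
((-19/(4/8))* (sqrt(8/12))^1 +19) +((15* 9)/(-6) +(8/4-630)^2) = 788761/2-38* sqrt(6)/3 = 394349.47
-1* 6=-6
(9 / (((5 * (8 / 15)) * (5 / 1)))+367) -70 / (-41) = 605787 / 1640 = 369.38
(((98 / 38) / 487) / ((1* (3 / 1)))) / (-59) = -49 / 1637781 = -0.00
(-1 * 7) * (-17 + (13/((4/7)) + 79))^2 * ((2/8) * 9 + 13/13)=-10457811/64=-163403.30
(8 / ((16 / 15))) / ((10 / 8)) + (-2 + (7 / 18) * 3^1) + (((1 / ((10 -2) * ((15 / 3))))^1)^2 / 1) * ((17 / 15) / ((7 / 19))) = 289441 / 56000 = 5.17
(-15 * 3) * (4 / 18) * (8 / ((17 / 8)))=-640 / 17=-37.65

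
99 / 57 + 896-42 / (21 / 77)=14131 / 19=743.74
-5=-5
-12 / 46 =-6 / 23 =-0.26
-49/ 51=-0.96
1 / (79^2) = 1 / 6241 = 0.00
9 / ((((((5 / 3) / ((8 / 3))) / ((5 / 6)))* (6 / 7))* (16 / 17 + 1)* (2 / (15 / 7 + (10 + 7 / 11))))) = 5576 / 121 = 46.08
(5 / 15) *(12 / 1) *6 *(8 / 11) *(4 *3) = 2304 / 11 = 209.45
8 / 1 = 8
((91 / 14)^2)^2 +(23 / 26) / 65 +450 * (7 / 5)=2415.08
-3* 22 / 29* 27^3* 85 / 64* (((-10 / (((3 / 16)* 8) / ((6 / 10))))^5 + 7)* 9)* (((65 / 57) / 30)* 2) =41398717.40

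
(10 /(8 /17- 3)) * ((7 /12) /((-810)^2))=-119 /33854760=-0.00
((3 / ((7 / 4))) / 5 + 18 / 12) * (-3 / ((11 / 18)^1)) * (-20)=13932 / 77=180.94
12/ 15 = 4/ 5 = 0.80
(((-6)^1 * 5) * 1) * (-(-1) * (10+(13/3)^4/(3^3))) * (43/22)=-10842665/8019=-1352.12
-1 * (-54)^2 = -2916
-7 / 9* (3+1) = -28 / 9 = -3.11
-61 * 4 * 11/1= -2684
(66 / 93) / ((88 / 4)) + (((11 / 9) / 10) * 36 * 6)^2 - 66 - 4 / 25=630.83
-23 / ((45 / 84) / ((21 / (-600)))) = 1.50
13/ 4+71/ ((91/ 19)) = 6579/ 364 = 18.07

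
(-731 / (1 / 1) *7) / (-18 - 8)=5117 / 26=196.81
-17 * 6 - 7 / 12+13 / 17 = -20771 / 204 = -101.82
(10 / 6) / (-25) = -1 / 15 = -0.07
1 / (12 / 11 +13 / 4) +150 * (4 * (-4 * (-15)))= 6876044 / 191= 36000.23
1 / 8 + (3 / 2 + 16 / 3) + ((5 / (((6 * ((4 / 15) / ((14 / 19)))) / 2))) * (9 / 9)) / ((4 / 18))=12623 / 456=27.68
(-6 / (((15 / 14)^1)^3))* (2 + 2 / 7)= -12544 / 1125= -11.15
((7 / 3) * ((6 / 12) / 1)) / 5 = 7 / 30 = 0.23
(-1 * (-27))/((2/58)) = 783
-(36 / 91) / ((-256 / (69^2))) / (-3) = -2.45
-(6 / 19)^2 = -36 / 361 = -0.10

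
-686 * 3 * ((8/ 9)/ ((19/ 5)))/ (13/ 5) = -137200/ 741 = -185.16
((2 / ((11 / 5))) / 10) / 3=1 / 33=0.03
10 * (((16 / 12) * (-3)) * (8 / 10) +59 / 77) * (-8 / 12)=3748 / 231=16.23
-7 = -7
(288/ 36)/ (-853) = -8/ 853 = -0.01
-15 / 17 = -0.88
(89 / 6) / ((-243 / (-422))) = 18779 / 729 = 25.76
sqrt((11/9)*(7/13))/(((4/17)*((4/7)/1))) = 119*sqrt(1001)/624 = 6.03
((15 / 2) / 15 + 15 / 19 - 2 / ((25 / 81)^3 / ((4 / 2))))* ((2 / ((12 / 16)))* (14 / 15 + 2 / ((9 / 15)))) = -1533.26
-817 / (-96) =817 / 96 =8.51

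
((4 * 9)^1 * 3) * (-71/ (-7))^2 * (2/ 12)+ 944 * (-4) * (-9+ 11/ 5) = 6744506/ 245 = 27528.60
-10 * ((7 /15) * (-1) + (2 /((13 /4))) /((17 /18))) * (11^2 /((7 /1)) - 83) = 563960 /4641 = 121.52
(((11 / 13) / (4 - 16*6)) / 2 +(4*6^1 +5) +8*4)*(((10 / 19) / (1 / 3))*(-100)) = -2879625 / 299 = -9630.85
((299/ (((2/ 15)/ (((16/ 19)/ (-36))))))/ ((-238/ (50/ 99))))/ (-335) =-14950/ 44991639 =-0.00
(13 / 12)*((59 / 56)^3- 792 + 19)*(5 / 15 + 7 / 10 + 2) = -22907238341 / 9031680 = -2536.32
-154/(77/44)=-88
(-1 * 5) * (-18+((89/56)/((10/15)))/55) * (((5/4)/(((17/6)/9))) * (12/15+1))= 641.69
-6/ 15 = -2/ 5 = -0.40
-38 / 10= -19 / 5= -3.80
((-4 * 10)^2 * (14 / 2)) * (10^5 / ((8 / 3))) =420000000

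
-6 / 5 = -1.20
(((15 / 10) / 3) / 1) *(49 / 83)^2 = 2401 / 13778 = 0.17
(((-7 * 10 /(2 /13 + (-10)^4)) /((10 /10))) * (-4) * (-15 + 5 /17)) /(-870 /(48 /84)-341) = 910000 /4118398359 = 0.00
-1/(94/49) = -49/94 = -0.52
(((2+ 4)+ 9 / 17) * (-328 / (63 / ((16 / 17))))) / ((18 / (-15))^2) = -22.22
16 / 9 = 1.78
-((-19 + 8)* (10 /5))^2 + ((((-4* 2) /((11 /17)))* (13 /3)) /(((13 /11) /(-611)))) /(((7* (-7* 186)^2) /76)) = -4305934540 /8899821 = -483.82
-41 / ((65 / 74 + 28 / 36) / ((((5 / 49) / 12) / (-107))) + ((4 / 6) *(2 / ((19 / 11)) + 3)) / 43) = 18590835 / 9449440156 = 0.00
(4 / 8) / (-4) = -1 / 8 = -0.12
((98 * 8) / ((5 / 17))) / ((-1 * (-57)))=13328 / 285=46.76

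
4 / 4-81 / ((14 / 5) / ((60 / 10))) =-1208 / 7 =-172.57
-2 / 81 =-0.02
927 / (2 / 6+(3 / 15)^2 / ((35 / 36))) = 2433375 / 983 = 2475.46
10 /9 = 1.11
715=715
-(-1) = 1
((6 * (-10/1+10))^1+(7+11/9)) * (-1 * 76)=-5624/9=-624.89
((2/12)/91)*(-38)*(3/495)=-19/45045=-0.00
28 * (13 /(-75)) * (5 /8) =-3.03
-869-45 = -914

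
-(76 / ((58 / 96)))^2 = -13307904 / 841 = -15823.90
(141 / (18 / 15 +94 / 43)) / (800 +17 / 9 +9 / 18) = 0.05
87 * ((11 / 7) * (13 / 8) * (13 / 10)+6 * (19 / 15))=950.01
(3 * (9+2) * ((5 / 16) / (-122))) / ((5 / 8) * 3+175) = -33 / 69052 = -0.00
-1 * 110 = -110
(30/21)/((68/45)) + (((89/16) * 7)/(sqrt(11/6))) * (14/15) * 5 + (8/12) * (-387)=-61179/238 + 4361 * sqrt(66)/264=-122.85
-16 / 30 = -8 / 15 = -0.53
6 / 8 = 3 / 4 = 0.75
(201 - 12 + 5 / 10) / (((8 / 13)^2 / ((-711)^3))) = -23021558280981 / 128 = -179855924070.16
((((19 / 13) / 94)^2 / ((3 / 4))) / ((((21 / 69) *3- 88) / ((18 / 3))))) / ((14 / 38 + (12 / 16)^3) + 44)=-20192896 / 40726855314795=-0.00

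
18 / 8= 9 / 4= 2.25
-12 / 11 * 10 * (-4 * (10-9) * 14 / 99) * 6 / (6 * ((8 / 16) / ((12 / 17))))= 17920 / 2057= 8.71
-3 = -3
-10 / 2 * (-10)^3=5000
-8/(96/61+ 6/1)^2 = -7442/53361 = -0.14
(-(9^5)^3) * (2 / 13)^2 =-4873162889814.18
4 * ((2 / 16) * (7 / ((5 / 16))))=56 / 5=11.20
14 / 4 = 7 / 2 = 3.50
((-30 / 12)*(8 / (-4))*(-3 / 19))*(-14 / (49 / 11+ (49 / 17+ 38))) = 6545 / 26847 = 0.24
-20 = -20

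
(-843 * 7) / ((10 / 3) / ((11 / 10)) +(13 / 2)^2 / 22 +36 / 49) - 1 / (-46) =-3511351909 / 3383162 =-1037.89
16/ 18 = 8/ 9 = 0.89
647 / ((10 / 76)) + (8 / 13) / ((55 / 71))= 3516366 / 715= 4917.99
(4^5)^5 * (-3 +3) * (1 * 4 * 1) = 0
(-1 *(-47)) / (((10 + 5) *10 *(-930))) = -47 / 139500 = -0.00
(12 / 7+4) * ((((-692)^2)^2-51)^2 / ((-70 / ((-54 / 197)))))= 11358016796999401177973400 / 9653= 1176630767326157793222.15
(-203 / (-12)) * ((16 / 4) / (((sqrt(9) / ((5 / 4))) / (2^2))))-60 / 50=111.58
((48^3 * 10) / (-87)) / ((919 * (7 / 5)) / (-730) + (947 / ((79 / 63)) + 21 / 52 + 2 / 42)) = -58038349824000 / 3442068120437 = -16.86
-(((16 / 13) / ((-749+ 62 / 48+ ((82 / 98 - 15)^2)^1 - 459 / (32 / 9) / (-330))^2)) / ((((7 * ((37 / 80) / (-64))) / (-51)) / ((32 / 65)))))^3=-14806848425388761383422923172479063282080254210536084865024000000 / 1734550806050296797418684640148617734495246808137459257456249322468696957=-0.00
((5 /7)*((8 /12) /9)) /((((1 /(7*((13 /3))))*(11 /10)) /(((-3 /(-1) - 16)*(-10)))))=169000 /891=189.67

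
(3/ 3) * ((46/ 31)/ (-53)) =-46/ 1643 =-0.03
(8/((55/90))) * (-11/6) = -24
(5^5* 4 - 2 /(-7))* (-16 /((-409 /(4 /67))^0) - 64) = -7000160 /7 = -1000022.86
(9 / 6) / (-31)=-3 / 62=-0.05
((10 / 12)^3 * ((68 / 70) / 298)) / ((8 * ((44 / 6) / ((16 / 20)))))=85 / 3304224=0.00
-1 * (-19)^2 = -361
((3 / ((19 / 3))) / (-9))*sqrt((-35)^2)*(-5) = 175 / 19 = 9.21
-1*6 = -6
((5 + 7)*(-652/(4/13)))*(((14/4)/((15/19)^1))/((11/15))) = -1690962/11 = -153723.82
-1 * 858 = -858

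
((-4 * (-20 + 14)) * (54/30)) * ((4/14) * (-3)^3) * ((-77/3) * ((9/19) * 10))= 769824/19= 40517.05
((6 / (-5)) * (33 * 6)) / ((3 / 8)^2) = -8448 / 5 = -1689.60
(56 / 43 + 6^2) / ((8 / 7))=2807 / 86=32.64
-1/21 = -0.05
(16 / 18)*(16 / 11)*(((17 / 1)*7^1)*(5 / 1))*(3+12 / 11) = 380800 / 121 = 3147.11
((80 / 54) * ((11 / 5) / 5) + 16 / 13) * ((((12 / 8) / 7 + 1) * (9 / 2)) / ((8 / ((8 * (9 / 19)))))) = 6018 / 1235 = 4.87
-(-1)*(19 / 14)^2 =361 / 196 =1.84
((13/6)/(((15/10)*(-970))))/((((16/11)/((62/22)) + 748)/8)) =-403/25321365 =-0.00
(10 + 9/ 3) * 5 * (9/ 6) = 195/ 2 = 97.50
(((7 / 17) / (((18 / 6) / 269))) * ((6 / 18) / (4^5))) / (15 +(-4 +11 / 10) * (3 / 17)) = 9415 / 11349504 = 0.00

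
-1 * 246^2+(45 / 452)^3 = -5588374619403 / 92345408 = -60516.00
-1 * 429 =-429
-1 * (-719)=719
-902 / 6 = -451 / 3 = -150.33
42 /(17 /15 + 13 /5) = 45 /4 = 11.25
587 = 587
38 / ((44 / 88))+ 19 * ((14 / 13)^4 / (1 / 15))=13119196 / 28561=459.34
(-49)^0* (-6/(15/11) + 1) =-17/5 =-3.40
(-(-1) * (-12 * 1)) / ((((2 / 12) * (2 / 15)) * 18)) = -30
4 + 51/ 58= 4.88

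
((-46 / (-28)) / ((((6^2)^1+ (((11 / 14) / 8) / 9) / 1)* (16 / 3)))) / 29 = 621 / 2105342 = 0.00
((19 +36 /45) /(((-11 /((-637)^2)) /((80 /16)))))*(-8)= 29215368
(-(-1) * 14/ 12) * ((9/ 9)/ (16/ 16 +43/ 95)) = 665/ 828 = 0.80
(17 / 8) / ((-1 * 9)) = -17 / 72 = -0.24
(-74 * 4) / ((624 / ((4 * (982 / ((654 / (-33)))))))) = 399674 / 4251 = 94.02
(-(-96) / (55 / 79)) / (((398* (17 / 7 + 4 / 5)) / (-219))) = -5813136 / 247357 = -23.50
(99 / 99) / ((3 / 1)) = 1 / 3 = 0.33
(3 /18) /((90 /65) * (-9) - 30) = -0.00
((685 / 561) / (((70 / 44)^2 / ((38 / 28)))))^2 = 3279394756 / 7650126225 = 0.43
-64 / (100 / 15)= -48 / 5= -9.60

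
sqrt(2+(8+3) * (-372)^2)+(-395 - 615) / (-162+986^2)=-505 / 486017+sqrt(1522226)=1233.78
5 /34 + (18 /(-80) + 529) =528.92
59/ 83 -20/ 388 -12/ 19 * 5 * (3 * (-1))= 10.13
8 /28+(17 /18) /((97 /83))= 13369 /12222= 1.09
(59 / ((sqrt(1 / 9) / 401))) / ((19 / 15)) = 1064655 / 19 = 56034.47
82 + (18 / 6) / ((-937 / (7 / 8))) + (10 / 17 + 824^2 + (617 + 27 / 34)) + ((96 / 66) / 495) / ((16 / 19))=679676.38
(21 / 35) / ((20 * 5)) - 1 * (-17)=8503 / 500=17.01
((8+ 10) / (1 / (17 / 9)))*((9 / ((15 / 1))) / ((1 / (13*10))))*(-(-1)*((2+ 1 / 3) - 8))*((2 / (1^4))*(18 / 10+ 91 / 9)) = -16110016 / 45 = -358000.36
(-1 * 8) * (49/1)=-392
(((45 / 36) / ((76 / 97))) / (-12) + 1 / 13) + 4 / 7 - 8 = -2484647 / 331968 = -7.48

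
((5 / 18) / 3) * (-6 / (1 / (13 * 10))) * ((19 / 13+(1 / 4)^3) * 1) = -30725 / 288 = -106.68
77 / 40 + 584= 23437 / 40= 585.92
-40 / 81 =-0.49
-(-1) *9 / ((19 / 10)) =90 / 19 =4.74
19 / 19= 1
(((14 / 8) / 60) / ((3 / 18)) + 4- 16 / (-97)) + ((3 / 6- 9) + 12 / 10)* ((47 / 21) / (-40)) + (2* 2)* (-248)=-804412603 / 814800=-987.25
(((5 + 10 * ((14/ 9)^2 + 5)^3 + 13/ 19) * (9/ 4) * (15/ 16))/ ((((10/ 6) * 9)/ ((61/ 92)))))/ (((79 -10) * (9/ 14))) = 8818177224143/ 1025570590272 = 8.60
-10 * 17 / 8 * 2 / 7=-85 / 14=-6.07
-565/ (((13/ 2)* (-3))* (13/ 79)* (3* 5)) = 17854/ 1521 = 11.74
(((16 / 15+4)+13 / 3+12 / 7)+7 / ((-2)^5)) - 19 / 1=-9077 / 1120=-8.10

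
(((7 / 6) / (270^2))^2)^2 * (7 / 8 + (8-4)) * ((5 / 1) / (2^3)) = 0.00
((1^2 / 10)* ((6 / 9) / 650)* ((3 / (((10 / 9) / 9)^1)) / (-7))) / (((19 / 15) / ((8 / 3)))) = -162 / 216125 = -0.00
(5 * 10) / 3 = 50 / 3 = 16.67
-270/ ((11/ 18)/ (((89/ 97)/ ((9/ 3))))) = -144180/ 1067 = -135.13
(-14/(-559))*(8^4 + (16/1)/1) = 57568/559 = 102.98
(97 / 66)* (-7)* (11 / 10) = -679 / 60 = -11.32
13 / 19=0.68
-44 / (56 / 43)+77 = 605 / 14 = 43.21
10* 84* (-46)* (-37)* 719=1027939920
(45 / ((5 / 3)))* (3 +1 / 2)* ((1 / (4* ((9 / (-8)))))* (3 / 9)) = -7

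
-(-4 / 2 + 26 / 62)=49 / 31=1.58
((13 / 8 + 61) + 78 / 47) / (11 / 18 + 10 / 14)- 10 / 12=4489829 / 94188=47.67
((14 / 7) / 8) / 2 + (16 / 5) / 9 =173 / 360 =0.48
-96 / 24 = -4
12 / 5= 2.40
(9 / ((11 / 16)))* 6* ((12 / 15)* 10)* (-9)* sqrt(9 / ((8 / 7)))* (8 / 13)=-373248* sqrt(14) / 143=-9766.20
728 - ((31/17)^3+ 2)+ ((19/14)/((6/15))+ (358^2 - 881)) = 17609062663/137564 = 128006.33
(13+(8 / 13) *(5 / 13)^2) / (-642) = -9587 / 470158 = -0.02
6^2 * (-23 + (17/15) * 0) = -828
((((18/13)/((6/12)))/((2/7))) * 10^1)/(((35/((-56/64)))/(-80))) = 2520/13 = 193.85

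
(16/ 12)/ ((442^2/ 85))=5/ 8619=0.00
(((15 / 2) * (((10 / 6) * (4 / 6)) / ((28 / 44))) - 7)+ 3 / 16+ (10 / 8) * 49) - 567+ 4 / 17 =-2851613 / 5712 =-499.23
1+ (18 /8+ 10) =53 /4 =13.25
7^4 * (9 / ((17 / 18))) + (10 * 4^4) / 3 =23733.45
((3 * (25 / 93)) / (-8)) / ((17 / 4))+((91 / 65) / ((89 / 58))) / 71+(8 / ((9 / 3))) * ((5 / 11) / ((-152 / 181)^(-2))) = 30384262369337 / 36002284557690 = 0.84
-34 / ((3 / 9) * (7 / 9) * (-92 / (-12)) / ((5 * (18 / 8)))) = -61965 / 322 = -192.44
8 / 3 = 2.67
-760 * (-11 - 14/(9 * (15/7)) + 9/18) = 230356/27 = 8531.70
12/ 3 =4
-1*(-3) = 3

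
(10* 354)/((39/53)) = 62540/13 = 4810.77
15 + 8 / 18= 139 / 9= 15.44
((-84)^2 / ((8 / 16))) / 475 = 14112 / 475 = 29.71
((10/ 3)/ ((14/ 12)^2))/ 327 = 40/ 5341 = 0.01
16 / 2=8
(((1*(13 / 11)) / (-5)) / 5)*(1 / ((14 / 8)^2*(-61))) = 208 / 821975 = 0.00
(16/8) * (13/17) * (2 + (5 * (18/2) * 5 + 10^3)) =31902/17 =1876.59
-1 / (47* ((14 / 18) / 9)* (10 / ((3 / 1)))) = -243 / 3290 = -0.07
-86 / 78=-43 / 39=-1.10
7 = 7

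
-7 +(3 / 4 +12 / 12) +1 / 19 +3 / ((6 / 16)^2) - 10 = 1399 / 228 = 6.14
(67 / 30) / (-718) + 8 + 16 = 516893 / 21540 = 24.00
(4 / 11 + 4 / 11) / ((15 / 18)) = 48 / 55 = 0.87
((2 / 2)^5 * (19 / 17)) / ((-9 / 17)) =-19 / 9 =-2.11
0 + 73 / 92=73 / 92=0.79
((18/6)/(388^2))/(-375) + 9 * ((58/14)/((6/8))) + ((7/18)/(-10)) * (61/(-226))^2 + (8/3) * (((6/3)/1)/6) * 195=211029414065033/946130227875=223.04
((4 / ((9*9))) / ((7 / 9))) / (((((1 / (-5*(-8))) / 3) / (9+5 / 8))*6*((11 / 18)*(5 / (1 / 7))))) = 4 / 7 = 0.57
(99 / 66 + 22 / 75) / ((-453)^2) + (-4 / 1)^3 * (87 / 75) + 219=891181699 / 6156270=144.76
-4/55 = -0.07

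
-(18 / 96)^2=-9 / 256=-0.04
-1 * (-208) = 208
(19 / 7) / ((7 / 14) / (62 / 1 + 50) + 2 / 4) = 608 / 113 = 5.38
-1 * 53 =-53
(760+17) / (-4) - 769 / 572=-27970 / 143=-195.59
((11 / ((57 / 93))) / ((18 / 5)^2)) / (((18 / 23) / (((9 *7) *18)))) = 1372525 / 684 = 2006.62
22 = 22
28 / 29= 0.97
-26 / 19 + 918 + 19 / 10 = 174521 / 190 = 918.53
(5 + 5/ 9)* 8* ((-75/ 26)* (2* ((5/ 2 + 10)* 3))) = -125000/ 13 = -9615.38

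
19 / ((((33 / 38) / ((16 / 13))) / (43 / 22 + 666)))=84878320 / 4719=17986.51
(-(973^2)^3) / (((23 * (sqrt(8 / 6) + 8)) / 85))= -432760105213579029390 / 1081 + 72126684202263171565 * sqrt(3) / 2162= -342550013324404601.45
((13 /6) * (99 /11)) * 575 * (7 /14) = 22425 /4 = 5606.25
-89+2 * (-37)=-163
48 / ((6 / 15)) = 120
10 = 10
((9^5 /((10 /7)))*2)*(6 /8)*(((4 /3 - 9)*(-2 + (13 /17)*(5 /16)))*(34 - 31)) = 13661399493 /5440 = 2511286.67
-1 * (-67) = 67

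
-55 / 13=-4.23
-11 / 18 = -0.61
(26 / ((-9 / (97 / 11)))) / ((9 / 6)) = -5044 / 297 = -16.98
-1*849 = -849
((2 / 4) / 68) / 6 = 1 / 816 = 0.00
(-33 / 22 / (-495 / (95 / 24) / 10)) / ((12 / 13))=0.13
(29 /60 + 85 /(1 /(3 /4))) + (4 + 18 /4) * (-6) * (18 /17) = 10.23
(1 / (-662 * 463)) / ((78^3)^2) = -1 / 69025028813380224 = -0.00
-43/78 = -0.55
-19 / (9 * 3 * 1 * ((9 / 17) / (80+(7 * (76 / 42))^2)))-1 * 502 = -821.60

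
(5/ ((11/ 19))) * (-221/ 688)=-2.77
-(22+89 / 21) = -551 / 21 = -26.24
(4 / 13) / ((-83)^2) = 4 / 89557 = 0.00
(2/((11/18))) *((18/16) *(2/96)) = 27/352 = 0.08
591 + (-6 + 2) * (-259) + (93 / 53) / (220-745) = 15090394 / 9275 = 1627.00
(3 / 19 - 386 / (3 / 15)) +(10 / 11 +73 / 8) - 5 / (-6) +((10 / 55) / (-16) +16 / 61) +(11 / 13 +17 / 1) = -1900.88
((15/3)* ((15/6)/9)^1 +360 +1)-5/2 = 3239/9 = 359.89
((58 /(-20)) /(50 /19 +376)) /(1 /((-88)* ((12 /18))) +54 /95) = -41876 /3014613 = -0.01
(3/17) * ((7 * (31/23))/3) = 217/391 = 0.55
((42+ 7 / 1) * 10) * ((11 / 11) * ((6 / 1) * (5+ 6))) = 32340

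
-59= -59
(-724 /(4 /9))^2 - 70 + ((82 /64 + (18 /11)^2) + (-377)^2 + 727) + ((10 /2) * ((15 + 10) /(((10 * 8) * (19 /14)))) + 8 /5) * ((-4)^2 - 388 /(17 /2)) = 1028609159807 /367840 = 2796349.39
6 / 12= 1 / 2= 0.50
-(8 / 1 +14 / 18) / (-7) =79 / 63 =1.25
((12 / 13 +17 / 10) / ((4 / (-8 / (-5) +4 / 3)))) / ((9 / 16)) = 3.42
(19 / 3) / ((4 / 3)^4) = 513 / 256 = 2.00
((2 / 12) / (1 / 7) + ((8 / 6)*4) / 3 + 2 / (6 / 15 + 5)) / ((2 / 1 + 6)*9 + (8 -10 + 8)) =179 / 4212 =0.04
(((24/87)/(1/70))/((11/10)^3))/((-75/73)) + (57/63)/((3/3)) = -10713019/810579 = -13.22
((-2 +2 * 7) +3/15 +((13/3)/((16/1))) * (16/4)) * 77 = 61369/60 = 1022.82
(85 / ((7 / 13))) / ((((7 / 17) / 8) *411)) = 150280 / 20139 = 7.46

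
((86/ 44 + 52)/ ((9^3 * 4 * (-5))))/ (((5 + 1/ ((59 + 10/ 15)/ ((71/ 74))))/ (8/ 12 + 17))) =-416659553/ 31968385020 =-0.01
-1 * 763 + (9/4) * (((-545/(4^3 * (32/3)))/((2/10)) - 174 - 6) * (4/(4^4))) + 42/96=-403193703/524288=-769.03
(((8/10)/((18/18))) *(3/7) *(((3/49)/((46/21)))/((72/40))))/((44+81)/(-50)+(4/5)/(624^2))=-2920320/1371332473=-0.00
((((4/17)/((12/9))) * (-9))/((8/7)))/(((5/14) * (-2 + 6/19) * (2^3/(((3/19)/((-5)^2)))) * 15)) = 1323/10880000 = 0.00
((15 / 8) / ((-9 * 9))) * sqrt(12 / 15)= -sqrt(5) / 108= -0.02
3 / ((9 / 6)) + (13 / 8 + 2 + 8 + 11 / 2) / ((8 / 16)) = 145 / 4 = 36.25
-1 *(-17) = 17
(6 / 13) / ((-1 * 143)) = -6 / 1859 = -0.00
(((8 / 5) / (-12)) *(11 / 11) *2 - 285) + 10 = -4129 / 15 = -275.27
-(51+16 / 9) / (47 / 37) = -17575 / 423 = -41.55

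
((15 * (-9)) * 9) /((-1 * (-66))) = -405 /22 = -18.41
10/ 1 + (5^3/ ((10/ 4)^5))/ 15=3782/ 375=10.09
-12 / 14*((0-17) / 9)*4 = 136 / 21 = 6.48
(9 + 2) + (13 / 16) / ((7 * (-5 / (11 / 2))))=12177 / 1120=10.87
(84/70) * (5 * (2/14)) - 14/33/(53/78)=950/4081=0.23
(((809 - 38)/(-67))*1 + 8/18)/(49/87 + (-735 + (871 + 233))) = -0.03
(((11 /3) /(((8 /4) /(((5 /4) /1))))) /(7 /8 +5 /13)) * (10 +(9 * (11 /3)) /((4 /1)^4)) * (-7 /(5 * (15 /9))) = -2595593 /167680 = -15.48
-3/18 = -1/6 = -0.17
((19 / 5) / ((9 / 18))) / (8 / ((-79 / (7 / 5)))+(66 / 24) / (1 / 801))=12008 / 3480121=0.00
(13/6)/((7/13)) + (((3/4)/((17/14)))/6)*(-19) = 2953/1428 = 2.07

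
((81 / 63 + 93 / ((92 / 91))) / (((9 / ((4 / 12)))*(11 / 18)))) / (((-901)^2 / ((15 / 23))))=300345 / 66134180266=0.00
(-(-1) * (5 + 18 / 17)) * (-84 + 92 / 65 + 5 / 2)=-1072333 / 2210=-485.22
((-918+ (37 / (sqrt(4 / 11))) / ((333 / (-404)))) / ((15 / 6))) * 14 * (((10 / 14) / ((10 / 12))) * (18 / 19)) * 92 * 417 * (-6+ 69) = -958497224832 / 95-23434572672 * sqrt(11) / 95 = -10907588521.13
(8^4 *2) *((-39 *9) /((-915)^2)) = -3.43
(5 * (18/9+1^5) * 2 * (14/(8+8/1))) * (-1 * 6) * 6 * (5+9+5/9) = -13755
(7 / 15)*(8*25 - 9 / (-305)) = 427063 / 4575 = 93.35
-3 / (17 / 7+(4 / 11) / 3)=-693 / 589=-1.18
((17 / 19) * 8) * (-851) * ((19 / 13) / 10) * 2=-115736 / 65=-1780.55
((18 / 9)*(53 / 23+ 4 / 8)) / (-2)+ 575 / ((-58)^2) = -203753 / 77372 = -2.63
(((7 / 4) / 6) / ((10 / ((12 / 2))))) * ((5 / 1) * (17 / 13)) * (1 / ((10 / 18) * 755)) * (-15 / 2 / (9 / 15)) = -0.03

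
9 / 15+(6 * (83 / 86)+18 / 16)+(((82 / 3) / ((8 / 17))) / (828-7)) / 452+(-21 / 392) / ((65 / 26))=50227052363 / 6701921520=7.49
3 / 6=1 / 2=0.50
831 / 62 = 13.40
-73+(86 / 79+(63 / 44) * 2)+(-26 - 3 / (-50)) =-2063609 / 21725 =-94.99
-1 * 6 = -6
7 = 7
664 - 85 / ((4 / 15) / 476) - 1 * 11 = -151072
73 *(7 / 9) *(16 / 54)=16.82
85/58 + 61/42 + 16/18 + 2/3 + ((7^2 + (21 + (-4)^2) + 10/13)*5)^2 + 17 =58122769408/308763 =188243.96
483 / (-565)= -0.85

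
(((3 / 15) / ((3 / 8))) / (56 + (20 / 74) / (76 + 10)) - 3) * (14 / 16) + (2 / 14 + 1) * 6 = 317377727 / 74844840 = 4.24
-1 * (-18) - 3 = 15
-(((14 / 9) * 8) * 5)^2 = -313600 / 81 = -3871.60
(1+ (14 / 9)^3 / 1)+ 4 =8.76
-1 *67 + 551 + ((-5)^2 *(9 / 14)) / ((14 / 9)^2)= 1346321 / 2744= 490.64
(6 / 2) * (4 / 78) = 2 / 13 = 0.15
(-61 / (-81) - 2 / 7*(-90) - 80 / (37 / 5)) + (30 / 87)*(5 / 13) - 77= -61.21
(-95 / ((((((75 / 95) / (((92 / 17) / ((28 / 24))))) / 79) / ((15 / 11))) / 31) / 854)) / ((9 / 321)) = -10617625981520 / 187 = -56778748564.28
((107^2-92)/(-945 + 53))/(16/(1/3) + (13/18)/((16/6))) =-136284/516691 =-0.26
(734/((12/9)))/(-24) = -367/16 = -22.94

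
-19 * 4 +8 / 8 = -75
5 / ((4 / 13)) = 65 / 4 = 16.25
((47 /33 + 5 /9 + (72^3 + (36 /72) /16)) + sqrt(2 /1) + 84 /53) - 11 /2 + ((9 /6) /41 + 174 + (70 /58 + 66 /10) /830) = sqrt(2) + 154688752789575449 /414248551200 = 373421.56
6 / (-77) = -6 / 77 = -0.08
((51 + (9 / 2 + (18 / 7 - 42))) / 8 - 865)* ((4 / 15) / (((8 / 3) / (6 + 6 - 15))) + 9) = -1681797 / 224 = -7508.02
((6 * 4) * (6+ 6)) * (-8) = -2304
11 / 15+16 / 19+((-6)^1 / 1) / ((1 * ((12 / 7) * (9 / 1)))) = 2029 / 1710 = 1.19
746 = 746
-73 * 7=-511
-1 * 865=-865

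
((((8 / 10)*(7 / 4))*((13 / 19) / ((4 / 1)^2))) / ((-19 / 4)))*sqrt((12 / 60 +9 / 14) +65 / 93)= -13*sqrt(65340870) / 6714600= -0.02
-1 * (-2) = 2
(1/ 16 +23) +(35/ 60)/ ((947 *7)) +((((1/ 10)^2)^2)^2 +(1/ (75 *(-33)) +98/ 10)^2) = 110538276757351547/ 928154700000000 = 119.09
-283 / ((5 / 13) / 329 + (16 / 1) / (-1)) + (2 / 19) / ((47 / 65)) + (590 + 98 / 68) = 1265819037781 / 2077580574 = 609.28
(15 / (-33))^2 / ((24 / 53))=1325 / 2904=0.46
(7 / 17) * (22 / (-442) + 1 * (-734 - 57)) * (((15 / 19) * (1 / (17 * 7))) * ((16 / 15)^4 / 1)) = -3819044864 / 1365199875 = -2.80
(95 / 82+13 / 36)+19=20.52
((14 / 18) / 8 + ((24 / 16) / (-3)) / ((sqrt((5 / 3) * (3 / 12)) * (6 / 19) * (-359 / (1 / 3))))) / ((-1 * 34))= -0.00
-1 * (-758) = 758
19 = 19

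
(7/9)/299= 0.00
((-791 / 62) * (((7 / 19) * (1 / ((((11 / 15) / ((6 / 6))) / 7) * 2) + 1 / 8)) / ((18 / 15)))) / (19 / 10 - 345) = 59661175 / 1067013552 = 0.06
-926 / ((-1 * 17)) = 926 / 17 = 54.47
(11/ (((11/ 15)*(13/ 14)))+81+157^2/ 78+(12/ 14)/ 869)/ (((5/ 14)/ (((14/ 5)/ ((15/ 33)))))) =211117102/ 29625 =7126.32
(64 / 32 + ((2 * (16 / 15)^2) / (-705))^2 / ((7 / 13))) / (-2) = -176134938311 / 176133234375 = -1.00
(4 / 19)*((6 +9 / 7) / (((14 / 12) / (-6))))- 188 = -182372 / 931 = -195.89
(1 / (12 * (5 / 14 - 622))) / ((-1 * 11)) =0.00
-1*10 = -10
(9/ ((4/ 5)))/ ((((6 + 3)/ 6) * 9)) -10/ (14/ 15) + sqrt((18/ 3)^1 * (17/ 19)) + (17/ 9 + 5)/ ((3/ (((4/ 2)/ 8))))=-1759/ 189 + sqrt(1938)/ 19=-6.99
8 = 8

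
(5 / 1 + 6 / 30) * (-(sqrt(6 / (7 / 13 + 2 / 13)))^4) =-390.58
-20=-20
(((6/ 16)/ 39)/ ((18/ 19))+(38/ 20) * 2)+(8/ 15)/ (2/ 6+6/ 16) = 726079/ 159120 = 4.56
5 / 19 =0.26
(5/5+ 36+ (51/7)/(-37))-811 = -200517/259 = -774.20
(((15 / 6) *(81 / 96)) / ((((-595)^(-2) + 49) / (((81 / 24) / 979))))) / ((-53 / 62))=-40003054875 / 230424451958272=-0.00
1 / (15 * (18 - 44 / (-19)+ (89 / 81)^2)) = 41553 / 13415225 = 0.00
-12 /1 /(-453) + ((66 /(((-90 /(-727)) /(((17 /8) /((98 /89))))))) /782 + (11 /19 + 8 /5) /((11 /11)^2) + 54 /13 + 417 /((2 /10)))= 42222197563813 /20176185120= 2092.67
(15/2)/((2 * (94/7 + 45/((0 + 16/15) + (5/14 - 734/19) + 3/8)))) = 61724355/200922376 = 0.31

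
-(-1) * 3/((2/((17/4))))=51/8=6.38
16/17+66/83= 2450/1411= 1.74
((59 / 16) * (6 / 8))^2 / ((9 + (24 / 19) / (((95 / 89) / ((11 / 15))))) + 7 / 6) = 848232675 / 1223714816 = 0.69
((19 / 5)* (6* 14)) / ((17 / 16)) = 25536 / 85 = 300.42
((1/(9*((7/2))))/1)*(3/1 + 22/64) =107/1008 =0.11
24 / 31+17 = 551 / 31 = 17.77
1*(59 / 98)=59 / 98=0.60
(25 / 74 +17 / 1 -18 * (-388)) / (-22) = -518099 / 1628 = -318.24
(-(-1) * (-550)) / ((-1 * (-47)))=-550 / 47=-11.70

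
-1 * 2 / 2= -1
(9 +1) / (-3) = -10 / 3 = -3.33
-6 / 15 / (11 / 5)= -2 / 11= -0.18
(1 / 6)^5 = 1 / 7776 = 0.00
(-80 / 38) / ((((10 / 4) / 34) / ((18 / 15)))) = -3264 / 95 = -34.36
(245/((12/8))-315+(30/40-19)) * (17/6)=-34663/72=-481.43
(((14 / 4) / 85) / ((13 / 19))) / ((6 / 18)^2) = 1197 / 2210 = 0.54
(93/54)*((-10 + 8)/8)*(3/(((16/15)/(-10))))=775/64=12.11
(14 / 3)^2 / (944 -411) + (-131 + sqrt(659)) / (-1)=628603 / 4797 -sqrt(659)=105.37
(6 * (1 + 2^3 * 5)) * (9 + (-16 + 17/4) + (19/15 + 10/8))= -287/5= -57.40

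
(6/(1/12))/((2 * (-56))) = -9/14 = -0.64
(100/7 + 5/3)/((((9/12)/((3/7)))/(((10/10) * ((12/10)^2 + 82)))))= 79864/105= 760.61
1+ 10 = 11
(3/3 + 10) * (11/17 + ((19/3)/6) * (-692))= -1228249/153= -8027.77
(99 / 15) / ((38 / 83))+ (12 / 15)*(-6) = 1827 / 190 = 9.62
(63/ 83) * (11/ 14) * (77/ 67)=7623/ 11122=0.69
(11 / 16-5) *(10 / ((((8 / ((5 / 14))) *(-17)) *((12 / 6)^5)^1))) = 1725 / 487424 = 0.00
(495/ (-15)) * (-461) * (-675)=-10268775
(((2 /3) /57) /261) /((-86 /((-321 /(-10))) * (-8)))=107 /51176880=0.00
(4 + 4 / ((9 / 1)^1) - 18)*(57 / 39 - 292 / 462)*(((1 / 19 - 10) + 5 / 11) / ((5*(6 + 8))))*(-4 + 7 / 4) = -75367696 / 21966945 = -3.43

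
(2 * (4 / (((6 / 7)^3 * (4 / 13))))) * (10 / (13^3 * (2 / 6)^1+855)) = 22295 / 85716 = 0.26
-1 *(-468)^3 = 102503232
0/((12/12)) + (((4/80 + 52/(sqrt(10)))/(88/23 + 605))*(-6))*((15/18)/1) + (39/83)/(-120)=-0.14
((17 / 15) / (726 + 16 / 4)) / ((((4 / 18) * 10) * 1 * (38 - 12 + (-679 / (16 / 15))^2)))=0.00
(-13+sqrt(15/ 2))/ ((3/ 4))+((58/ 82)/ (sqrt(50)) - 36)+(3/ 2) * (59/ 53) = -16429/ 318+29 * sqrt(2)/ 410+2 * sqrt(30)/ 3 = -47.91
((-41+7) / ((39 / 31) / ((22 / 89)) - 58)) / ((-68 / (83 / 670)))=-28303 / 24176950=-0.00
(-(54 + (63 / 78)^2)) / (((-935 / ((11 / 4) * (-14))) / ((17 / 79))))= -0.48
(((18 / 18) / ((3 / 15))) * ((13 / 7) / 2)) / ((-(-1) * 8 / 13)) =845 / 112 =7.54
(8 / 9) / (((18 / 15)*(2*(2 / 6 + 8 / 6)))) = 2 / 9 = 0.22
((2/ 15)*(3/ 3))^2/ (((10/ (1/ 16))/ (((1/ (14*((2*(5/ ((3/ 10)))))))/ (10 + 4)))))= 1/ 58800000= 0.00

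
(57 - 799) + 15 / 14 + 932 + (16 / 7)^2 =19237 / 98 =196.30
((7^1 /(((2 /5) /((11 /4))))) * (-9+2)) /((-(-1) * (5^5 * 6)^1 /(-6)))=539 /5000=0.11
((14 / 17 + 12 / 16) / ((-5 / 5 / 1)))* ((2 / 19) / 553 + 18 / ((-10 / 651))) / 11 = 6586973821 / 39296180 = 167.62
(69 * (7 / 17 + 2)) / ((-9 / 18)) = -5658 / 17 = -332.82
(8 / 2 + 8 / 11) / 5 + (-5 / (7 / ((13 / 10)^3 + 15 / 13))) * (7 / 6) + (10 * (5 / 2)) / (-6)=-343977 / 57200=-6.01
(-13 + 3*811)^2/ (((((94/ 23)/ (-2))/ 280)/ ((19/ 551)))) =-37715216000/ 1363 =-27670738.08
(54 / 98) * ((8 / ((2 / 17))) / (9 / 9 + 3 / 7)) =918 / 35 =26.23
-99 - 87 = -186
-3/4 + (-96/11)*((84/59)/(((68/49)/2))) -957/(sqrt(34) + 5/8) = -20416*sqrt(34)/717 -27232687/31642644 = -166.89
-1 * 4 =-4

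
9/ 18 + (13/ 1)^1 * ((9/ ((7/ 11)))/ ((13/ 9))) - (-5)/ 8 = 7191/ 56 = 128.41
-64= -64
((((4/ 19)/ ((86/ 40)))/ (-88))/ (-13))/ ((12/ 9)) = 15/ 233662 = 0.00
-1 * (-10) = 10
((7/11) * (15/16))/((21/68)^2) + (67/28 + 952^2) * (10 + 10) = 18126134.11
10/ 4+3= 11/ 2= 5.50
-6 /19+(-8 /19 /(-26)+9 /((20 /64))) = 35198 /1235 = 28.50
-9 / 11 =-0.82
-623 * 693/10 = -431739/10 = -43173.90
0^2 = 0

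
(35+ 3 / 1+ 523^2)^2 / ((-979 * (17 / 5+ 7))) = -7350406.96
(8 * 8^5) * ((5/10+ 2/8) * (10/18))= 327680/3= 109226.67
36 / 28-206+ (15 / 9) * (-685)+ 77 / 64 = -1807919 / 1344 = -1345.18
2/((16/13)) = 13/8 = 1.62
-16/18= -8/9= -0.89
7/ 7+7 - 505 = -497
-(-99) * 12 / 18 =66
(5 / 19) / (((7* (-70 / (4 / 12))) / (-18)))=3 / 931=0.00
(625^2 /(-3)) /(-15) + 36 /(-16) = 312419 /36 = 8678.31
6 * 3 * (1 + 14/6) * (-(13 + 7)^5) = -192000000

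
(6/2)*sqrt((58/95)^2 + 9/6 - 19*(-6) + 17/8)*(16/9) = 4*sqrt(17038874)/285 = 57.93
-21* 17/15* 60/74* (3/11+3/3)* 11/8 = -33.77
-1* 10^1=-10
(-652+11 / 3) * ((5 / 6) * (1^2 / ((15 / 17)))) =-33065 / 54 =-612.31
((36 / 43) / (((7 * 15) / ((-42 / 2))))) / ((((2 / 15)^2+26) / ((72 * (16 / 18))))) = -51840 / 125861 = -0.41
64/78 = 32/39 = 0.82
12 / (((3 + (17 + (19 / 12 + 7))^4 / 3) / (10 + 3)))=9704448 / 8883060625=0.00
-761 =-761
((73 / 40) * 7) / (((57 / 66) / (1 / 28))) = 803 / 1520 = 0.53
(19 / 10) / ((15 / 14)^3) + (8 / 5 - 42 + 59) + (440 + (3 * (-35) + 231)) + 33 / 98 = 969893789 / 1653750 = 586.48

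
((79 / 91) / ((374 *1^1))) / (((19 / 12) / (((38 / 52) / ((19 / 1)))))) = 237 / 4203199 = 0.00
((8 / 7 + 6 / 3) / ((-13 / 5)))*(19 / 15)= -418 / 273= -1.53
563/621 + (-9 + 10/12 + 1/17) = -152047/21114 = -7.20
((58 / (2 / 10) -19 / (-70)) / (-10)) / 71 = -20319 / 49700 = -0.41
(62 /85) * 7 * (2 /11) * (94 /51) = 1.71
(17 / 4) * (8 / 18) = 17 / 9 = 1.89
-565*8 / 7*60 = -271200 / 7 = -38742.86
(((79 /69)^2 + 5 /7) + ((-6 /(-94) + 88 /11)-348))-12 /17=-9016783463 /26628273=-338.62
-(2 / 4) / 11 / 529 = -1 / 11638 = -0.00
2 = 2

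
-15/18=-5/6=-0.83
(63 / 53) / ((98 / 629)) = 5661 / 742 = 7.63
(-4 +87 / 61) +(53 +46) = 5882 / 61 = 96.43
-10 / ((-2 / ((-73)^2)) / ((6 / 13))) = 159870 / 13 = 12297.69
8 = 8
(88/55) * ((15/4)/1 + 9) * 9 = 918/5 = 183.60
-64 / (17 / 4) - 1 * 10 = -25.06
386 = 386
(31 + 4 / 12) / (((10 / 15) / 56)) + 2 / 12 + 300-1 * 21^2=2491.17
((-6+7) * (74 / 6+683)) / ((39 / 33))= 22946 / 39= 588.36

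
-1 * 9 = -9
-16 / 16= -1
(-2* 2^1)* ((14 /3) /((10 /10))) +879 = 2581 /3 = 860.33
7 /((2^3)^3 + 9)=7 /521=0.01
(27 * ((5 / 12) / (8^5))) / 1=45 / 131072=0.00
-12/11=-1.09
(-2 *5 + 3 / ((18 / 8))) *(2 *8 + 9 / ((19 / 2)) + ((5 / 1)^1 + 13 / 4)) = -24895 / 114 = -218.38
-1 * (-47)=47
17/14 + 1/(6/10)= 121/42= 2.88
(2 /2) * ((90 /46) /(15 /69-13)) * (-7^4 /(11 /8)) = 2940 /11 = 267.27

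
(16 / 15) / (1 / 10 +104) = 32 / 3123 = 0.01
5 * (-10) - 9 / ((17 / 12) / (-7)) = -94 / 17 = -5.53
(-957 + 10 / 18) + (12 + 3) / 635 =-1093189 / 1143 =-956.42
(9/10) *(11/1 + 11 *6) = 693/10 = 69.30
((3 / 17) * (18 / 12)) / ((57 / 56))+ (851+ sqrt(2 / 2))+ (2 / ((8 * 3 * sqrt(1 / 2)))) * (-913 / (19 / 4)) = 275280 / 323 -913 * sqrt(2) / 57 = 829.61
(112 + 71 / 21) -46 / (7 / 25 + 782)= 15787487 / 136899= 115.32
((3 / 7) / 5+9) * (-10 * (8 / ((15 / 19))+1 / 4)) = -4717 / 5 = -943.40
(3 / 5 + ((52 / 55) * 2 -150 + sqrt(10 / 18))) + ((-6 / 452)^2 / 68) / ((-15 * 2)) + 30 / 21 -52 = -529734529927 / 2674339360 + sqrt(5) / 3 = -197.34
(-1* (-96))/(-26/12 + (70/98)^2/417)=-3923136/88493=-44.33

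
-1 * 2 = -2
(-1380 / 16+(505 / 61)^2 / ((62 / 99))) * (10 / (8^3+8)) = 10698855 / 23993008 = 0.45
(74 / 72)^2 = 1369 / 1296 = 1.06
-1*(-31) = 31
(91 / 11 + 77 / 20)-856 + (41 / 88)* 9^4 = 973699 / 440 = 2212.95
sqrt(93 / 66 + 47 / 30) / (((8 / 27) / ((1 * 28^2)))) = 4564.45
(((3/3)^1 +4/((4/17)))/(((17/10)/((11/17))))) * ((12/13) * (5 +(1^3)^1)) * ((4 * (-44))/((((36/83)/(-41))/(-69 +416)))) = 822998943360/3757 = 219057477.60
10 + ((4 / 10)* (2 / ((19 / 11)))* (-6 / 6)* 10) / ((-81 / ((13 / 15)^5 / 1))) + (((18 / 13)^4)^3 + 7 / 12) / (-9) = 484231662607294486736791 / 108911849748125961712500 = 4.45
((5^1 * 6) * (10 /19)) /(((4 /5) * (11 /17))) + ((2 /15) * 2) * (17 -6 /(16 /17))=41803 /1254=33.34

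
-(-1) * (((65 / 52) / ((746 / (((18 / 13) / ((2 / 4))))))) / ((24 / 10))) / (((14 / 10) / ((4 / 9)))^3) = 25000 / 404159301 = 0.00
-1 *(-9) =9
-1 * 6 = -6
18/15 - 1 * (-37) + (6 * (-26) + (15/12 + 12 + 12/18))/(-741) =1706897/44460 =38.39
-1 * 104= -104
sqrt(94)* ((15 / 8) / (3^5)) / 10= sqrt(94) / 1296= 0.01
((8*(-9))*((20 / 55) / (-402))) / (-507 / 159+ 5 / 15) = -3816 / 167299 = -0.02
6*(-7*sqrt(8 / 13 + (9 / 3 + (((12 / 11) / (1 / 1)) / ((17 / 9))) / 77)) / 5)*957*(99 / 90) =-2871*sqrt(1049108879) / 5525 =-16831.05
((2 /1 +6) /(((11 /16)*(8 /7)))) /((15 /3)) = 112 /55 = 2.04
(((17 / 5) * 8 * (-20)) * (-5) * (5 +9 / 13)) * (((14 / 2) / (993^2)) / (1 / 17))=23952320 / 12818637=1.87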